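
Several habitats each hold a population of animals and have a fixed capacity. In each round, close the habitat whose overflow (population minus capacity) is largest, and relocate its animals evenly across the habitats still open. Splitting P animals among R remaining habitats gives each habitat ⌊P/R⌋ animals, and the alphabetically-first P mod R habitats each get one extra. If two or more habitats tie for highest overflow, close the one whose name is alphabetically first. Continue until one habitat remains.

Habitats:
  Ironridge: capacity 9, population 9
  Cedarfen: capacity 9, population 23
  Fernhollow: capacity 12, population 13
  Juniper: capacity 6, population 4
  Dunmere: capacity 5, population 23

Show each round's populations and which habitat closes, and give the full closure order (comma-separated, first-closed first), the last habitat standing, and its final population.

Round 1: Cedarfen=23 Dunmere=23 Fernhollow=13 Ironridge=9 Juniper=4 → close Dunmere (overflow 18)
  23÷4 = 5 each, +1 to first 3
Round 2: Cedarfen=29 Fernhollow=19 Ironridge=15 Juniper=9 → close Cedarfen (overflow 20)
  29÷3 = 9 each, +1 to first 2
Round 3: Fernhollow=29 Ironridge=25 Juniper=18 → close Fernhollow (overflow 17)
  29÷2 = 14 each, +1 to first 1
Round 4: Ironridge=40 Juniper=32 → close Ironridge (overflow 31)
  40÷1 = 40 each, +1 to first 0

Closure order: Dunmere, Cedarfen, Fernhollow, Ironridge
Last habitat: Juniper with 72 animals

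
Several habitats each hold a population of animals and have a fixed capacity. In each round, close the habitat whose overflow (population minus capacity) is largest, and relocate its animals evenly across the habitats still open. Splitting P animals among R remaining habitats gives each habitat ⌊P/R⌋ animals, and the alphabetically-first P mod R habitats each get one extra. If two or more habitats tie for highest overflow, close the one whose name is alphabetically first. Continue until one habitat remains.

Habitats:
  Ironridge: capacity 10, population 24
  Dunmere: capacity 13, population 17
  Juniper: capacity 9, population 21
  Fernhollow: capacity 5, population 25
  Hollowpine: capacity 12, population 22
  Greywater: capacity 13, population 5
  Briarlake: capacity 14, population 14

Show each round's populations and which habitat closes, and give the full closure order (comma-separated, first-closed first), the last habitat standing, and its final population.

Closure order: Fernhollow, Ironridge, Juniper, Hollowpine, Dunmere, Briarlake
Last habitat: Greywater with 128 animals

Round 1: Briarlake=14 Dunmere=17 Fernhollow=25 Greywater=5 Hollowpine=22 Ironridge=24 Juniper=21 → close Fernhollow (overflow 20)
  25÷6 = 4 each, +1 to first 1
Round 2: Briarlake=19 Dunmere=21 Greywater=9 Hollowpine=26 Ironridge=28 Juniper=25 → close Ironridge (overflow 18)
  28÷5 = 5 each, +1 to first 3
Round 3: Briarlake=25 Dunmere=27 Greywater=15 Hollowpine=31 Juniper=30 → close Juniper (overflow 21)
  30÷4 = 7 each, +1 to first 2
Round 4: Briarlake=33 Dunmere=35 Greywater=22 Hollowpine=38 → close Hollowpine (overflow 26)
  38÷3 = 12 each, +1 to first 2
Round 5: Briarlake=46 Dunmere=48 Greywater=34 → close Dunmere (overflow 35)
  48÷2 = 24 each, +1 to first 0
Round 6: Briarlake=70 Greywater=58 → close Briarlake (overflow 56)
  70÷1 = 70 each, +1 to first 0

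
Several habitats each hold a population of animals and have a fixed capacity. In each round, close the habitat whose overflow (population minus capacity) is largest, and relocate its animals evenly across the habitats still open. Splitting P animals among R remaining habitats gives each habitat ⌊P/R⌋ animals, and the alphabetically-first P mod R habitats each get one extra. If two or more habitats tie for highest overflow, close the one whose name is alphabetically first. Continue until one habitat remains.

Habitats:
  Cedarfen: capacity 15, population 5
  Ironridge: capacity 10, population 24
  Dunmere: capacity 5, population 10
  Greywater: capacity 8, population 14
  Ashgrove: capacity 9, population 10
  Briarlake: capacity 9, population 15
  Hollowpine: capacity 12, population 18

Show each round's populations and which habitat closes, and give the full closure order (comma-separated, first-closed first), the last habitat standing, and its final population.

Round 1: Ashgrove=10 Briarlake=15 Cedarfen=5 Dunmere=10 Greywater=14 Hollowpine=18 Ironridge=24 → close Ironridge (overflow 14)
  24÷6 = 4 each, +1 to first 0
Round 2: Ashgrove=14 Briarlake=19 Cedarfen=9 Dunmere=14 Greywater=18 Hollowpine=22 → close Briarlake (overflow 10)
  19÷5 = 3 each, +1 to first 4
Round 3: Ashgrove=18 Cedarfen=13 Dunmere=18 Greywater=22 Hollowpine=25 → close Greywater (overflow 14)
  22÷4 = 5 each, +1 to first 2
Round 4: Ashgrove=24 Cedarfen=19 Dunmere=23 Hollowpine=30 → close Dunmere (overflow 18)
  23÷3 = 7 each, +1 to first 2
Round 5: Ashgrove=32 Cedarfen=27 Hollowpine=37 → close Hollowpine (overflow 25)
  37÷2 = 18 each, +1 to first 1
Round 6: Ashgrove=51 Cedarfen=45 → close Ashgrove (overflow 42)
  51÷1 = 51 each, +1 to first 0

Closure order: Ironridge, Briarlake, Greywater, Dunmere, Hollowpine, Ashgrove
Last habitat: Cedarfen with 96 animals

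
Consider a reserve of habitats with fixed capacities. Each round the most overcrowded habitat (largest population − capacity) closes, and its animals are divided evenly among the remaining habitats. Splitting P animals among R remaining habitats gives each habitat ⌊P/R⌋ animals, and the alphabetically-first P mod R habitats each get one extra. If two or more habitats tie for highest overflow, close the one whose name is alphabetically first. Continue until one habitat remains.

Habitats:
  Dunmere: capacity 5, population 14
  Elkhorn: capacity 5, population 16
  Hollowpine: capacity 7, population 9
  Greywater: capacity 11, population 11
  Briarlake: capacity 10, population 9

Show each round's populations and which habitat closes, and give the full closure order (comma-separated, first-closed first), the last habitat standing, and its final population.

Round 1: Briarlake=9 Dunmere=14 Elkhorn=16 Greywater=11 Hollowpine=9 → close Elkhorn (overflow 11)
  16÷4 = 4 each, +1 to first 0
Round 2: Briarlake=13 Dunmere=18 Greywater=15 Hollowpine=13 → close Dunmere (overflow 13)
  18÷3 = 6 each, +1 to first 0
Round 3: Briarlake=19 Greywater=21 Hollowpine=19 → close Hollowpine (overflow 12)
  19÷2 = 9 each, +1 to first 1
Round 4: Briarlake=29 Greywater=30 → close Briarlake (overflow 19)
  29÷1 = 29 each, +1 to first 0

Closure order: Elkhorn, Dunmere, Hollowpine, Briarlake
Last habitat: Greywater with 59 animals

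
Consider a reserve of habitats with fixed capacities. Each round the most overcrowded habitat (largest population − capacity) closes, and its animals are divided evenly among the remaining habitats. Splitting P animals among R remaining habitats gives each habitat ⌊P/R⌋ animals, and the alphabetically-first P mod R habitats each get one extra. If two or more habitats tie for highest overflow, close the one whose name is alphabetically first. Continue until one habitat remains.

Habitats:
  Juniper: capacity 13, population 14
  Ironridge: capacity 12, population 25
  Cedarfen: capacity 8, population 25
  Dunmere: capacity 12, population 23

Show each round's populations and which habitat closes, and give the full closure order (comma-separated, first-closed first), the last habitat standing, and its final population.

Round 1: Cedarfen=25 Dunmere=23 Ironridge=25 Juniper=14 → close Cedarfen (overflow 17)
  25÷3 = 8 each, +1 to first 1
Round 2: Dunmere=32 Ironridge=33 Juniper=22 → close Ironridge (overflow 21)
  33÷2 = 16 each, +1 to first 1
Round 3: Dunmere=49 Juniper=38 → close Dunmere (overflow 37)
  49÷1 = 49 each, +1 to first 0

Closure order: Cedarfen, Ironridge, Dunmere
Last habitat: Juniper with 87 animals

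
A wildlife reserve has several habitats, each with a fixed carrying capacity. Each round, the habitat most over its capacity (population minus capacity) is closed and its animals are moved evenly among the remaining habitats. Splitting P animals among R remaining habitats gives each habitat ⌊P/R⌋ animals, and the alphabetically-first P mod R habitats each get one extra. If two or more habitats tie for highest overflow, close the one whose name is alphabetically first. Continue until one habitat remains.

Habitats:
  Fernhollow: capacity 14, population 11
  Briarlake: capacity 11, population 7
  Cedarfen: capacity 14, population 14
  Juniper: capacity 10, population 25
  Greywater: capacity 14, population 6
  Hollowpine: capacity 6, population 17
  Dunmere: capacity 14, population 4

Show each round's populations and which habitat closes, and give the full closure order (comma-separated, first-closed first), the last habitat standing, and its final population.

Round 1: Briarlake=7 Cedarfen=14 Dunmere=4 Fernhollow=11 Greywater=6 Hollowpine=17 Juniper=25 → close Juniper (overflow 15)
  25÷6 = 4 each, +1 to first 1
Round 2: Briarlake=12 Cedarfen=18 Dunmere=8 Fernhollow=15 Greywater=10 Hollowpine=21 → close Hollowpine (overflow 15)
  21÷5 = 4 each, +1 to first 1
Round 3: Briarlake=17 Cedarfen=22 Dunmere=12 Fernhollow=19 Greywater=14 → close Cedarfen (overflow 8)
  22÷4 = 5 each, +1 to first 2
Round 4: Briarlake=23 Dunmere=18 Fernhollow=24 Greywater=19 → close Briarlake (overflow 12)
  23÷3 = 7 each, +1 to first 2
Round 5: Dunmere=26 Fernhollow=32 Greywater=26 → close Fernhollow (overflow 18)
  32÷2 = 16 each, +1 to first 0
Round 6: Dunmere=42 Greywater=42 → close Dunmere (overflow 28)
  42÷1 = 42 each, +1 to first 0

Closure order: Juniper, Hollowpine, Cedarfen, Briarlake, Fernhollow, Dunmere
Last habitat: Greywater with 84 animals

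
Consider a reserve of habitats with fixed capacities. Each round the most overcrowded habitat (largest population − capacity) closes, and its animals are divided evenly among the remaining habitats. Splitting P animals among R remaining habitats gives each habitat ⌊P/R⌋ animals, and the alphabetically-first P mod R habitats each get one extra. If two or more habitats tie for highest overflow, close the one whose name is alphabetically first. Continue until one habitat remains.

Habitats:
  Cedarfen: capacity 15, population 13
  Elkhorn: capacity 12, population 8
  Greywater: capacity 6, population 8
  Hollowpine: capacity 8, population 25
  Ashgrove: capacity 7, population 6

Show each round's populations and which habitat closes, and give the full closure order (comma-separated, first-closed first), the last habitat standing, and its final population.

Round 1: Ashgrove=6 Cedarfen=13 Elkhorn=8 Greywater=8 Hollowpine=25 → close Hollowpine (overflow 17)
  25÷4 = 6 each, +1 to first 1
Round 2: Ashgrove=13 Cedarfen=19 Elkhorn=14 Greywater=14 → close Greywater (overflow 8)
  14÷3 = 4 each, +1 to first 2
Round 3: Ashgrove=18 Cedarfen=24 Elkhorn=18 → close Ashgrove (overflow 11)
  18÷2 = 9 each, +1 to first 0
Round 4: Cedarfen=33 Elkhorn=27 → close Cedarfen (overflow 18)
  33÷1 = 33 each, +1 to first 0

Closure order: Hollowpine, Greywater, Ashgrove, Cedarfen
Last habitat: Elkhorn with 60 animals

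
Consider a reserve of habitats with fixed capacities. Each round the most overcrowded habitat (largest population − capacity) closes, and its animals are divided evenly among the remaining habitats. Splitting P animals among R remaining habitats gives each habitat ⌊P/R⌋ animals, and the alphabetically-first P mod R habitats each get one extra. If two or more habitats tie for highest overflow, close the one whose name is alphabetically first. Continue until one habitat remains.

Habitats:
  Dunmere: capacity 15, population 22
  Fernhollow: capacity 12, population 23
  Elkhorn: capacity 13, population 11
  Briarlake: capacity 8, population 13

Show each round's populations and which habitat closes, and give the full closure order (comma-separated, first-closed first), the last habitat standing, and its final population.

Round 1: Briarlake=13 Dunmere=22 Elkhorn=11 Fernhollow=23 → close Fernhollow (overflow 11)
  23÷3 = 7 each, +1 to first 2
Round 2: Briarlake=21 Dunmere=30 Elkhorn=18 → close Dunmere (overflow 15)
  30÷2 = 15 each, +1 to first 0
Round 3: Briarlake=36 Elkhorn=33 → close Briarlake (overflow 28)
  36÷1 = 36 each, +1 to first 0

Closure order: Fernhollow, Dunmere, Briarlake
Last habitat: Elkhorn with 69 animals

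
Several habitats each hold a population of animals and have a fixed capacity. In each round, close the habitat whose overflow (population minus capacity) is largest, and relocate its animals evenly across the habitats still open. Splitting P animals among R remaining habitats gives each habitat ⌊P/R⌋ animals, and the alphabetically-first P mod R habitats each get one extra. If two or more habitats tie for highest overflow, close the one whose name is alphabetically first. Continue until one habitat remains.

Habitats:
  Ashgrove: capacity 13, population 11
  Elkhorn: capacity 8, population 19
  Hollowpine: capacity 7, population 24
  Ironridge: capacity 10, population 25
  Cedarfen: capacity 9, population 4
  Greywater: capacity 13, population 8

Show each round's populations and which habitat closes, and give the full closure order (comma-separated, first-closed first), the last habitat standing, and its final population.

Round 1: Ashgrove=11 Cedarfen=4 Elkhorn=19 Greywater=8 Hollowpine=24 Ironridge=25 → close Hollowpine (overflow 17)
  24÷5 = 4 each, +1 to first 4
Round 2: Ashgrove=16 Cedarfen=9 Elkhorn=24 Greywater=13 Ironridge=29 → close Ironridge (overflow 19)
  29÷4 = 7 each, +1 to first 1
Round 3: Ashgrove=24 Cedarfen=16 Elkhorn=31 Greywater=20 → close Elkhorn (overflow 23)
  31÷3 = 10 each, +1 to first 1
Round 4: Ashgrove=35 Cedarfen=26 Greywater=30 → close Ashgrove (overflow 22)
  35÷2 = 17 each, +1 to first 1
Round 5: Cedarfen=44 Greywater=47 → close Cedarfen (overflow 35)
  44÷1 = 44 each, +1 to first 0

Closure order: Hollowpine, Ironridge, Elkhorn, Ashgrove, Cedarfen
Last habitat: Greywater with 91 animals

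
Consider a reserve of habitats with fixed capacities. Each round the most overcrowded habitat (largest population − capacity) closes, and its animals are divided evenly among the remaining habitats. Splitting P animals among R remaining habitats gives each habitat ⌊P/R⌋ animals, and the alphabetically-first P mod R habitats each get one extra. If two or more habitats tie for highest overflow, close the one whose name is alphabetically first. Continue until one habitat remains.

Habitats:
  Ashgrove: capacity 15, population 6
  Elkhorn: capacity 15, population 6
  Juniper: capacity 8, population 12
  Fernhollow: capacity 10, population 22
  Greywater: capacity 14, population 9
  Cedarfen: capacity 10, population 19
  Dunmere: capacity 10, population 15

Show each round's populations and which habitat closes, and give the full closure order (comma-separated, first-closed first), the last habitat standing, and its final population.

Closure order: Fernhollow, Cedarfen, Dunmere, Juniper, Greywater, Ashgrove
Last habitat: Elkhorn with 89 animals

Round 1: Ashgrove=6 Cedarfen=19 Dunmere=15 Elkhorn=6 Fernhollow=22 Greywater=9 Juniper=12 → close Fernhollow (overflow 12)
  22÷6 = 3 each, +1 to first 4
Round 2: Ashgrove=10 Cedarfen=23 Dunmere=19 Elkhorn=10 Greywater=12 Juniper=15 → close Cedarfen (overflow 13)
  23÷5 = 4 each, +1 to first 3
Round 3: Ashgrove=15 Dunmere=24 Elkhorn=15 Greywater=16 Juniper=19 → close Dunmere (overflow 14)
  24÷4 = 6 each, +1 to first 0
Round 4: Ashgrove=21 Elkhorn=21 Greywater=22 Juniper=25 → close Juniper (overflow 17)
  25÷3 = 8 each, +1 to first 1
Round 5: Ashgrove=30 Elkhorn=29 Greywater=30 → close Greywater (overflow 16)
  30÷2 = 15 each, +1 to first 0
Round 6: Ashgrove=45 Elkhorn=44 → close Ashgrove (overflow 30)
  45÷1 = 45 each, +1 to first 0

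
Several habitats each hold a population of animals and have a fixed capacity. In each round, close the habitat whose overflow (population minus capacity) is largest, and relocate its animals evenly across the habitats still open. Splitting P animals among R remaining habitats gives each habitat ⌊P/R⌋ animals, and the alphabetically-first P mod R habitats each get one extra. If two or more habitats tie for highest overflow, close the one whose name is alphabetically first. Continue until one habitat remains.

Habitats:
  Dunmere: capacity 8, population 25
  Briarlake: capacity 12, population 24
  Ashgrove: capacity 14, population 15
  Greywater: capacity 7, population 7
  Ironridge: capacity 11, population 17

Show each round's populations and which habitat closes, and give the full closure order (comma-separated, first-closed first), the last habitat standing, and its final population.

Closure order: Dunmere, Briarlake, Ironridge, Ashgrove
Last habitat: Greywater with 88 animals

Round 1: Ashgrove=15 Briarlake=24 Dunmere=25 Greywater=7 Ironridge=17 → close Dunmere (overflow 17)
  25÷4 = 6 each, +1 to first 1
Round 2: Ashgrove=22 Briarlake=30 Greywater=13 Ironridge=23 → close Briarlake (overflow 18)
  30÷3 = 10 each, +1 to first 0
Round 3: Ashgrove=32 Greywater=23 Ironridge=33 → close Ironridge (overflow 22)
  33÷2 = 16 each, +1 to first 1
Round 4: Ashgrove=49 Greywater=39 → close Ashgrove (overflow 35)
  49÷1 = 49 each, +1 to first 0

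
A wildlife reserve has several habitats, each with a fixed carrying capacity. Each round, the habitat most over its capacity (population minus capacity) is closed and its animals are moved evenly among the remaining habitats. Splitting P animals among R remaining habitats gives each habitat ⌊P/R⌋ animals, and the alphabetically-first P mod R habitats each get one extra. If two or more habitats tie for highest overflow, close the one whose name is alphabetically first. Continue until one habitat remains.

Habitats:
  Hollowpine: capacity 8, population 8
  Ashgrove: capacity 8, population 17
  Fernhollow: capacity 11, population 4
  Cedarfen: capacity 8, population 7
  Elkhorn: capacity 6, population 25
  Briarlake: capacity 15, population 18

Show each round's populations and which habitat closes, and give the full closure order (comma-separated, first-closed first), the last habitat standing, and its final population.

Round 1: Ashgrove=17 Briarlake=18 Cedarfen=7 Elkhorn=25 Fernhollow=4 Hollowpine=8 → close Elkhorn (overflow 19)
  25÷5 = 5 each, +1 to first 0
Round 2: Ashgrove=22 Briarlake=23 Cedarfen=12 Fernhollow=9 Hollowpine=13 → close Ashgrove (overflow 14)
  22÷4 = 5 each, +1 to first 2
Round 3: Briarlake=29 Cedarfen=18 Fernhollow=14 Hollowpine=18 → close Briarlake (overflow 14)
  29÷3 = 9 each, +1 to first 2
Round 4: Cedarfen=28 Fernhollow=24 Hollowpine=27 → close Cedarfen (overflow 20)
  28÷2 = 14 each, +1 to first 0
Round 5: Fernhollow=38 Hollowpine=41 → close Hollowpine (overflow 33)
  41÷1 = 41 each, +1 to first 0

Closure order: Elkhorn, Ashgrove, Briarlake, Cedarfen, Hollowpine
Last habitat: Fernhollow with 79 animals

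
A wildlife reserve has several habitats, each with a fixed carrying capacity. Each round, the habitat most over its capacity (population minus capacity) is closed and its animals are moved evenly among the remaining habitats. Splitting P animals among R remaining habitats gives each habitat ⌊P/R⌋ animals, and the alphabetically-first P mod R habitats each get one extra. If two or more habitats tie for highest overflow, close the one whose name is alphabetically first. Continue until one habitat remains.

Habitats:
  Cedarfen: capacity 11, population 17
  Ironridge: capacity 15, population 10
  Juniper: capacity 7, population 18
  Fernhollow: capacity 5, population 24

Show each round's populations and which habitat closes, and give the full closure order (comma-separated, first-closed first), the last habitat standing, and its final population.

Round 1: Cedarfen=17 Fernhollow=24 Ironridge=10 Juniper=18 → close Fernhollow (overflow 19)
  24÷3 = 8 each, +1 to first 0
Round 2: Cedarfen=25 Ironridge=18 Juniper=26 → close Juniper (overflow 19)
  26÷2 = 13 each, +1 to first 0
Round 3: Cedarfen=38 Ironridge=31 → close Cedarfen (overflow 27)
  38÷1 = 38 each, +1 to first 0

Closure order: Fernhollow, Juniper, Cedarfen
Last habitat: Ironridge with 69 animals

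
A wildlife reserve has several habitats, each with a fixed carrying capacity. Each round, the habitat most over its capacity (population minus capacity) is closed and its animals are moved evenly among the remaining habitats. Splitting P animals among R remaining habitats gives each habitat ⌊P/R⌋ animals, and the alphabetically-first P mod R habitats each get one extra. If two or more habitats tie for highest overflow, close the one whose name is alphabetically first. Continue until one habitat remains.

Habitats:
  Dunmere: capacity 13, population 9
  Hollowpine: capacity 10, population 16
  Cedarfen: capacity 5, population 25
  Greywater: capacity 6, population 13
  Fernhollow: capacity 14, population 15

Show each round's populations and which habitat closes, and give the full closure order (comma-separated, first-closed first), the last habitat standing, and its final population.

Round 1: Cedarfen=25 Dunmere=9 Fernhollow=15 Greywater=13 Hollowpine=16 → close Cedarfen (overflow 20)
  25÷4 = 6 each, +1 to first 1
Round 2: Dunmere=16 Fernhollow=21 Greywater=19 Hollowpine=22 → close Greywater (overflow 13)
  19÷3 = 6 each, +1 to first 1
Round 3: Dunmere=23 Fernhollow=27 Hollowpine=28 → close Hollowpine (overflow 18)
  28÷2 = 14 each, +1 to first 0
Round 4: Dunmere=37 Fernhollow=41 → close Fernhollow (overflow 27)
  41÷1 = 41 each, +1 to first 0

Closure order: Cedarfen, Greywater, Hollowpine, Fernhollow
Last habitat: Dunmere with 78 animals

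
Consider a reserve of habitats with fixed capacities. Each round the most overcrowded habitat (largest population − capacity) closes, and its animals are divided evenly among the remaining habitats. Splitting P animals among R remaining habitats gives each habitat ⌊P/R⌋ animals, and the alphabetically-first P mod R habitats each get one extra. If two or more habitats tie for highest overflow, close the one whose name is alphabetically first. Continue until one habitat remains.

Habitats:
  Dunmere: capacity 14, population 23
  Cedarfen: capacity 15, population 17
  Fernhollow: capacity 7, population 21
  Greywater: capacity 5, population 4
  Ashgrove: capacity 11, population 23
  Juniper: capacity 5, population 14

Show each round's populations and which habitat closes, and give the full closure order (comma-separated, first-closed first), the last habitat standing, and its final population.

Closure order: Fernhollow, Ashgrove, Dunmere, Juniper, Cedarfen
Last habitat: Greywater with 102 animals

Round 1: Ashgrove=23 Cedarfen=17 Dunmere=23 Fernhollow=21 Greywater=4 Juniper=14 → close Fernhollow (overflow 14)
  21÷5 = 4 each, +1 to first 1
Round 2: Ashgrove=28 Cedarfen=21 Dunmere=27 Greywater=8 Juniper=18 → close Ashgrove (overflow 17)
  28÷4 = 7 each, +1 to first 0
Round 3: Cedarfen=28 Dunmere=34 Greywater=15 Juniper=25 → close Dunmere (overflow 20)
  34÷3 = 11 each, +1 to first 1
Round 4: Cedarfen=40 Greywater=26 Juniper=36 → close Juniper (overflow 31)
  36÷2 = 18 each, +1 to first 0
Round 5: Cedarfen=58 Greywater=44 → close Cedarfen (overflow 43)
  58÷1 = 58 each, +1 to first 0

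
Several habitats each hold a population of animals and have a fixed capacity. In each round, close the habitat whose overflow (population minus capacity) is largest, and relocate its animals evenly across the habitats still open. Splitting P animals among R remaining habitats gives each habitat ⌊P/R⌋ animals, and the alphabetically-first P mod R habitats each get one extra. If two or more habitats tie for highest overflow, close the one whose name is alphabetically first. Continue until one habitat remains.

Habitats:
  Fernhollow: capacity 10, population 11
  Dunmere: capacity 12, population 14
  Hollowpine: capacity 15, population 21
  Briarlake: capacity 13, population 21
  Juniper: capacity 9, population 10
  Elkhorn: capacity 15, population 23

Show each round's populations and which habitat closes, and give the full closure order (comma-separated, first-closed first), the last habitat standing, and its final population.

Round 1: Briarlake=21 Dunmere=14 Elkhorn=23 Fernhollow=11 Hollowpine=21 Juniper=10 → close Briarlake (overflow 8)
  21÷5 = 4 each, +1 to first 1
Round 2: Dunmere=19 Elkhorn=27 Fernhollow=15 Hollowpine=25 Juniper=14 → close Elkhorn (overflow 12)
  27÷4 = 6 each, +1 to first 3
Round 3: Dunmere=26 Fernhollow=22 Hollowpine=32 Juniper=20 → close Hollowpine (overflow 17)
  32÷3 = 10 each, +1 to first 2
Round 4: Dunmere=37 Fernhollow=33 Juniper=30 → close Dunmere (overflow 25)
  37÷2 = 18 each, +1 to first 1
Round 5: Fernhollow=52 Juniper=48 → close Fernhollow (overflow 42)
  52÷1 = 52 each, +1 to first 0

Closure order: Briarlake, Elkhorn, Hollowpine, Dunmere, Fernhollow
Last habitat: Juniper with 100 animals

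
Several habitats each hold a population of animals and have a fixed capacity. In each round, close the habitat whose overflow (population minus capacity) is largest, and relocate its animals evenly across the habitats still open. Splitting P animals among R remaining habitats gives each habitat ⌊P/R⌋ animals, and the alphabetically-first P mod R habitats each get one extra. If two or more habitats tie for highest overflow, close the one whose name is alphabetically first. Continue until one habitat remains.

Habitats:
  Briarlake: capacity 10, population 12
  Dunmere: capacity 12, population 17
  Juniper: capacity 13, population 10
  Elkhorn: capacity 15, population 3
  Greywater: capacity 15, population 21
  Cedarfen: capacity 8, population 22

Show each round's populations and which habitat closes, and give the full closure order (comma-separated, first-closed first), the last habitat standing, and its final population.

Closure order: Cedarfen, Dunmere, Greywater, Briarlake, Juniper
Last habitat: Elkhorn with 85 animals

Round 1: Briarlake=12 Cedarfen=22 Dunmere=17 Elkhorn=3 Greywater=21 Juniper=10 → close Cedarfen (overflow 14)
  22÷5 = 4 each, +1 to first 2
Round 2: Briarlake=17 Dunmere=22 Elkhorn=7 Greywater=25 Juniper=14 → close Dunmere (overflow 10)
  22÷4 = 5 each, +1 to first 2
Round 3: Briarlake=23 Elkhorn=13 Greywater=30 Juniper=19 → close Greywater (overflow 15)
  30÷3 = 10 each, +1 to first 0
Round 4: Briarlake=33 Elkhorn=23 Juniper=29 → close Briarlake (overflow 23)
  33÷2 = 16 each, +1 to first 1
Round 5: Elkhorn=40 Juniper=45 → close Juniper (overflow 32)
  45÷1 = 45 each, +1 to first 0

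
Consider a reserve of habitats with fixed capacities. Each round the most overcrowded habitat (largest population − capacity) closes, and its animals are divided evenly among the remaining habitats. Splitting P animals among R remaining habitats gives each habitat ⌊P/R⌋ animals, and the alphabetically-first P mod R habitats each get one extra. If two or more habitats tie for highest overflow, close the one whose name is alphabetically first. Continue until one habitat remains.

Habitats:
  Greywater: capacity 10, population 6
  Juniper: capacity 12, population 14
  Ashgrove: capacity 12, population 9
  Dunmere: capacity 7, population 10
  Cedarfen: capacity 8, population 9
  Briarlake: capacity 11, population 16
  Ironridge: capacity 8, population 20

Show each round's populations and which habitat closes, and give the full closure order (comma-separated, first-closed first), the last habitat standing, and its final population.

Round 1: Ashgrove=9 Briarlake=16 Cedarfen=9 Dunmere=10 Greywater=6 Ironridge=20 Juniper=14 → close Ironridge (overflow 12)
  20÷6 = 3 each, +1 to first 2
Round 2: Ashgrove=13 Briarlake=20 Cedarfen=12 Dunmere=13 Greywater=9 Juniper=17 → close Briarlake (overflow 9)
  20÷5 = 4 each, +1 to first 0
Round 3: Ashgrove=17 Cedarfen=16 Dunmere=17 Greywater=13 Juniper=21 → close Dunmere (overflow 10)
  17÷4 = 4 each, +1 to first 1
Round 4: Ashgrove=22 Cedarfen=20 Greywater=17 Juniper=25 → close Juniper (overflow 13)
  25÷3 = 8 each, +1 to first 1
Round 5: Ashgrove=31 Cedarfen=28 Greywater=25 → close Cedarfen (overflow 20)
  28÷2 = 14 each, +1 to first 0
Round 6: Ashgrove=45 Greywater=39 → close Ashgrove (overflow 33)
  45÷1 = 45 each, +1 to first 0

Closure order: Ironridge, Briarlake, Dunmere, Juniper, Cedarfen, Ashgrove
Last habitat: Greywater with 84 animals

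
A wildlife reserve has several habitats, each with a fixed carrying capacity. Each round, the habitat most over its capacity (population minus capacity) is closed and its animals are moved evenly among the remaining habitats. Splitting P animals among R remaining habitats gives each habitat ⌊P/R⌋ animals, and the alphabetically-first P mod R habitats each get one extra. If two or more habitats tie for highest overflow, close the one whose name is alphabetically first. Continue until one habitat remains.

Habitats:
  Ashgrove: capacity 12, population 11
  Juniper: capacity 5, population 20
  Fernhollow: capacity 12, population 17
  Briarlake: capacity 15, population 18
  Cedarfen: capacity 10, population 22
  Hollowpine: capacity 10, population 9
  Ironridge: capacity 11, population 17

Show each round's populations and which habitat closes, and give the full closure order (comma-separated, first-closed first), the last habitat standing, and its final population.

Round 1: Ashgrove=11 Briarlake=18 Cedarfen=22 Fernhollow=17 Hollowpine=9 Ironridge=17 Juniper=20 → close Juniper (overflow 15)
  20÷6 = 3 each, +1 to first 2
Round 2: Ashgrove=15 Briarlake=22 Cedarfen=25 Fernhollow=20 Hollowpine=12 Ironridge=20 → close Cedarfen (overflow 15)
  25÷5 = 5 each, +1 to first 0
Round 3: Ashgrove=20 Briarlake=27 Fernhollow=25 Hollowpine=17 Ironridge=25 → close Ironridge (overflow 14)
  25÷4 = 6 each, +1 to first 1
Round 4: Ashgrove=27 Briarlake=33 Fernhollow=31 Hollowpine=23 → close Fernhollow (overflow 19)
  31÷3 = 10 each, +1 to first 1
Round 5: Ashgrove=38 Briarlake=43 Hollowpine=33 → close Briarlake (overflow 28)
  43÷2 = 21 each, +1 to first 1
Round 6: Ashgrove=60 Hollowpine=54 → close Ashgrove (overflow 48)
  60÷1 = 60 each, +1 to first 0

Closure order: Juniper, Cedarfen, Ironridge, Fernhollow, Briarlake, Ashgrove
Last habitat: Hollowpine with 114 animals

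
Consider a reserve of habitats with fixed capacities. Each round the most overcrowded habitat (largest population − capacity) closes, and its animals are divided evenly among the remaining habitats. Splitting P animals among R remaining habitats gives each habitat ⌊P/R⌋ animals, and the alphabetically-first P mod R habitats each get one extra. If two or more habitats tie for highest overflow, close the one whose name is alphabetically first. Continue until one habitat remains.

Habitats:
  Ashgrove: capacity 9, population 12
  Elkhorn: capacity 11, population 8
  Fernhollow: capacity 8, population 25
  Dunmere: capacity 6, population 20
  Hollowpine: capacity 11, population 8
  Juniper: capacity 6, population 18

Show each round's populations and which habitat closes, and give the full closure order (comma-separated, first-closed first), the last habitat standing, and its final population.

Round 1: Ashgrove=12 Dunmere=20 Elkhorn=8 Fernhollow=25 Hollowpine=8 Juniper=18 → close Fernhollow (overflow 17)
  25÷5 = 5 each, +1 to first 0
Round 2: Ashgrove=17 Dunmere=25 Elkhorn=13 Hollowpine=13 Juniper=23 → close Dunmere (overflow 19)
  25÷4 = 6 each, +1 to first 1
Round 3: Ashgrove=24 Elkhorn=19 Hollowpine=19 Juniper=29 → close Juniper (overflow 23)
  29÷3 = 9 each, +1 to first 2
Round 4: Ashgrove=34 Elkhorn=29 Hollowpine=28 → close Ashgrove (overflow 25)
  34÷2 = 17 each, +1 to first 0
Round 5: Elkhorn=46 Hollowpine=45 → close Elkhorn (overflow 35)
  46÷1 = 46 each, +1 to first 0

Closure order: Fernhollow, Dunmere, Juniper, Ashgrove, Elkhorn
Last habitat: Hollowpine with 91 animals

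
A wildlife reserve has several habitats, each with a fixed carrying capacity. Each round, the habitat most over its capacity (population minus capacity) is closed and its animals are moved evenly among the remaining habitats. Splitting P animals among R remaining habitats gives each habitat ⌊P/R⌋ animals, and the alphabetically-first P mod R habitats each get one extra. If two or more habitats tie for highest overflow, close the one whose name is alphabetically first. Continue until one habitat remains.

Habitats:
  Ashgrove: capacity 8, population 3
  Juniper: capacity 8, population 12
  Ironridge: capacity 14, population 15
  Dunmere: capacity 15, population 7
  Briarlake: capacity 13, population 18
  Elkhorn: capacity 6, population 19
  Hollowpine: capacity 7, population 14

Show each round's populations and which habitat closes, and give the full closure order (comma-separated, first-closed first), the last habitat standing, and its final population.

Round 1: Ashgrove=3 Briarlake=18 Dunmere=7 Elkhorn=19 Hollowpine=14 Ironridge=15 Juniper=12 → close Elkhorn (overflow 13)
  19÷6 = 3 each, +1 to first 1
Round 2: Ashgrove=7 Briarlake=21 Dunmere=10 Hollowpine=17 Ironridge=18 Juniper=15 → close Hollowpine (overflow 10)
  17÷5 = 3 each, +1 to first 2
Round 3: Ashgrove=11 Briarlake=25 Dunmere=13 Ironridge=21 Juniper=18 → close Briarlake (overflow 12)
  25÷4 = 6 each, +1 to first 1
Round 4: Ashgrove=18 Dunmere=19 Ironridge=27 Juniper=24 → close Juniper (overflow 16)
  24÷3 = 8 each, +1 to first 0
Round 5: Ashgrove=26 Dunmere=27 Ironridge=35 → close Ironridge (overflow 21)
  35÷2 = 17 each, +1 to first 1
Round 6: Ashgrove=44 Dunmere=44 → close Ashgrove (overflow 36)
  44÷1 = 44 each, +1 to first 0

Closure order: Elkhorn, Hollowpine, Briarlake, Juniper, Ironridge, Ashgrove
Last habitat: Dunmere with 88 animals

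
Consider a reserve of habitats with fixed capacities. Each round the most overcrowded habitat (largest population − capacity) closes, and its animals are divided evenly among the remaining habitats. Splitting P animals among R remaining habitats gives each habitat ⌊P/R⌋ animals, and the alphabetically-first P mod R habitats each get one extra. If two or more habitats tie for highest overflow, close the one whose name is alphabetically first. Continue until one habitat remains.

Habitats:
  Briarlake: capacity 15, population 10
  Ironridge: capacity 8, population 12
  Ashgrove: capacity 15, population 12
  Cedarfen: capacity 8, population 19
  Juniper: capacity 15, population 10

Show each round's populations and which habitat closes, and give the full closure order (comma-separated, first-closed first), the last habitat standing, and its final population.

Closure order: Cedarfen, Ironridge, Ashgrove, Briarlake
Last habitat: Juniper with 63 animals

Round 1: Ashgrove=12 Briarlake=10 Cedarfen=19 Ironridge=12 Juniper=10 → close Cedarfen (overflow 11)
  19÷4 = 4 each, +1 to first 3
Round 2: Ashgrove=17 Briarlake=15 Ironridge=17 Juniper=14 → close Ironridge (overflow 9)
  17÷3 = 5 each, +1 to first 2
Round 3: Ashgrove=23 Briarlake=21 Juniper=19 → close Ashgrove (overflow 8)
  23÷2 = 11 each, +1 to first 1
Round 4: Briarlake=33 Juniper=30 → close Briarlake (overflow 18)
  33÷1 = 33 each, +1 to first 0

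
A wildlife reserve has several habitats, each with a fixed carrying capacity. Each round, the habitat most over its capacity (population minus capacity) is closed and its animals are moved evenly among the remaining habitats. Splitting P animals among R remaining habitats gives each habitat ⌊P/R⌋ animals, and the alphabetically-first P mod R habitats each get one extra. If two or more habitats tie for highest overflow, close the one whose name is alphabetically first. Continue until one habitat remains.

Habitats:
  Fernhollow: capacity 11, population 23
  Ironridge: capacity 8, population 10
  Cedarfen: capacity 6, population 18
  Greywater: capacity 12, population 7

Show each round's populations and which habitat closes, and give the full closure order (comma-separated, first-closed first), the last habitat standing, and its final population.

Closure order: Cedarfen, Fernhollow, Ironridge
Last habitat: Greywater with 58 animals

Round 1: Cedarfen=18 Fernhollow=23 Greywater=7 Ironridge=10 → close Cedarfen (overflow 12)
  18÷3 = 6 each, +1 to first 0
Round 2: Fernhollow=29 Greywater=13 Ironridge=16 → close Fernhollow (overflow 18)
  29÷2 = 14 each, +1 to first 1
Round 3: Greywater=28 Ironridge=30 → close Ironridge (overflow 22)
  30÷1 = 30 each, +1 to first 0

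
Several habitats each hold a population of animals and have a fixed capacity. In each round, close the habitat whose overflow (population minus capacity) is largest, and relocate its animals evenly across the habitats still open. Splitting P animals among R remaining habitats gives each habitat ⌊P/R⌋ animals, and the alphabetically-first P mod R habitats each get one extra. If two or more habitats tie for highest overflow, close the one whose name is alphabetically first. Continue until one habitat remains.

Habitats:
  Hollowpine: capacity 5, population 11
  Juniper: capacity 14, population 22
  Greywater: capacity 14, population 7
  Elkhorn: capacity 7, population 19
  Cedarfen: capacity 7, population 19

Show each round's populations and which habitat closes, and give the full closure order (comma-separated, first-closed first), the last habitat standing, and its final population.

Round 1: Cedarfen=19 Elkhorn=19 Greywater=7 Hollowpine=11 Juniper=22 → close Cedarfen (overflow 12)
  19÷4 = 4 each, +1 to first 3
Round 2: Elkhorn=24 Greywater=12 Hollowpine=16 Juniper=26 → close Elkhorn (overflow 17)
  24÷3 = 8 each, +1 to first 0
Round 3: Greywater=20 Hollowpine=24 Juniper=34 → close Juniper (overflow 20)
  34÷2 = 17 each, +1 to first 0
Round 4: Greywater=37 Hollowpine=41 → close Hollowpine (overflow 36)
  41÷1 = 41 each, +1 to first 0

Closure order: Cedarfen, Elkhorn, Juniper, Hollowpine
Last habitat: Greywater with 78 animals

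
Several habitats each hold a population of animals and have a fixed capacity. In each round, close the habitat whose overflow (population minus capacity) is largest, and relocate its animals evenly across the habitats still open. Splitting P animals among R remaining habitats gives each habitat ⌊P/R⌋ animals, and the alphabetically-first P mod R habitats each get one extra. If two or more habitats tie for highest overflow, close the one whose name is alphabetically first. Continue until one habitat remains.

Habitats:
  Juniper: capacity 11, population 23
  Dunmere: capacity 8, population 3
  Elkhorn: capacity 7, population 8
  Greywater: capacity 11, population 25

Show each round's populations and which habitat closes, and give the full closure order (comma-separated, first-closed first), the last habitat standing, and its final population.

Closure order: Greywater, Juniper, Elkhorn
Last habitat: Dunmere with 59 animals

Round 1: Dunmere=3 Elkhorn=8 Greywater=25 Juniper=23 → close Greywater (overflow 14)
  25÷3 = 8 each, +1 to first 1
Round 2: Dunmere=12 Elkhorn=16 Juniper=31 → close Juniper (overflow 20)
  31÷2 = 15 each, +1 to first 1
Round 3: Dunmere=28 Elkhorn=31 → close Elkhorn (overflow 24)
  31÷1 = 31 each, +1 to first 0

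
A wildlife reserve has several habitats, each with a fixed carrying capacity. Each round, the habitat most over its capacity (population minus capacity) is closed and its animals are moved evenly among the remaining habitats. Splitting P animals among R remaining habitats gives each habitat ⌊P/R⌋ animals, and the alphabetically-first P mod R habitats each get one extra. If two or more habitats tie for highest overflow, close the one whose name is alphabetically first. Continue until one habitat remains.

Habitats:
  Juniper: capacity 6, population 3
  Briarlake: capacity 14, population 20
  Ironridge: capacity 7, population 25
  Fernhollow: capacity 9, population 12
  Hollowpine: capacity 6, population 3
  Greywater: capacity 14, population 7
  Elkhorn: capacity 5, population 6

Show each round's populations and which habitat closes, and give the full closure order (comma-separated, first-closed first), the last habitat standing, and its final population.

Closure order: Ironridge, Briarlake, Fernhollow, Elkhorn, Hollowpine, Juniper
Last habitat: Greywater with 76 animals

Round 1: Briarlake=20 Elkhorn=6 Fernhollow=12 Greywater=7 Hollowpine=3 Ironridge=25 Juniper=3 → close Ironridge (overflow 18)
  25÷6 = 4 each, +1 to first 1
Round 2: Briarlake=25 Elkhorn=10 Fernhollow=16 Greywater=11 Hollowpine=7 Juniper=7 → close Briarlake (overflow 11)
  25÷5 = 5 each, +1 to first 0
Round 3: Elkhorn=15 Fernhollow=21 Greywater=16 Hollowpine=12 Juniper=12 → close Fernhollow (overflow 12)
  21÷4 = 5 each, +1 to first 1
Round 4: Elkhorn=21 Greywater=21 Hollowpine=17 Juniper=17 → close Elkhorn (overflow 16)
  21÷3 = 7 each, +1 to first 0
Round 5: Greywater=28 Hollowpine=24 Juniper=24 → close Hollowpine (overflow 18)
  24÷2 = 12 each, +1 to first 0
Round 6: Greywater=40 Juniper=36 → close Juniper (overflow 30)
  36÷1 = 36 each, +1 to first 0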